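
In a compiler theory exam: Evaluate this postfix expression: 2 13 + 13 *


Processing tokens left to right:
Push 2, Push 13
Pop 2 and 13, compute 2 + 13 = 15, push 15
Push 13
Pop 15 and 13, compute 15 * 13 = 195, push 195
Stack result: 195

195


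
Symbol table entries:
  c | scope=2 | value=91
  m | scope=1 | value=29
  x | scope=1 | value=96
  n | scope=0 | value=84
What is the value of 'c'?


Searching symbol table for 'c':
  c | scope=2 | value=91 <- MATCH
  m | scope=1 | value=29
  x | scope=1 | value=96
  n | scope=0 | value=84
Found 'c' at scope 2 with value 91

91


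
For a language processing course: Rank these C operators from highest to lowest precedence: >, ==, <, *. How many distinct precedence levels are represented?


Looking up precedence for each operator:
  > -> precedence 4
  == -> precedence 3
  < -> precedence 4
  * -> precedence 6
Sorted highest to lowest: *, >, <, ==
Distinct precedence values: [6, 4, 3]
Number of distinct levels: 3

3


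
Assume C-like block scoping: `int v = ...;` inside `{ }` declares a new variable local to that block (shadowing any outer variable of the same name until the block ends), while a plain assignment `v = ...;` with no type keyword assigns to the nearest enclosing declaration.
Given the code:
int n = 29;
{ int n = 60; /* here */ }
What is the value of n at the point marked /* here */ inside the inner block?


Analyzing scoping rules:
Outer scope: declares n = 29
Inner block: 'int n = 60;' declares a NEW n that shadows the outer one
Inside the block the inner declaration is in scope -> 60
Result: 60

60


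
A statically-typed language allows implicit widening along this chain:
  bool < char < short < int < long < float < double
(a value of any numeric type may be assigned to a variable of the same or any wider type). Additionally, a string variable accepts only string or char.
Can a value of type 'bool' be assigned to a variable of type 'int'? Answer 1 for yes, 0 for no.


Target variable type: int
Source value type: bool
Numeric ranks: bool=0, int=3
Widening allowed iff rank(source) <= rank(target): 0 <= 3? Yes
Result: 1

1


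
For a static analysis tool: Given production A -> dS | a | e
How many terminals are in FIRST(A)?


Production: A -> dS | a | e
Examining each alternative for leading terminals:
  A -> dS : first terminal = 'd'
  A -> a : first terminal = 'a'
  A -> e : first terminal = 'e'
FIRST(A) = {a, d, e}
Count: 3

3


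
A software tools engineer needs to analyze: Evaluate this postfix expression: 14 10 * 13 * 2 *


Processing tokens left to right:
Push 14, Push 10
Pop 14 and 10, compute 14 * 10 = 140, push 140
Push 13
Pop 140 and 13, compute 140 * 13 = 1820, push 1820
Push 2
Pop 1820 and 2, compute 1820 * 2 = 3640, push 3640
Stack result: 3640

3640


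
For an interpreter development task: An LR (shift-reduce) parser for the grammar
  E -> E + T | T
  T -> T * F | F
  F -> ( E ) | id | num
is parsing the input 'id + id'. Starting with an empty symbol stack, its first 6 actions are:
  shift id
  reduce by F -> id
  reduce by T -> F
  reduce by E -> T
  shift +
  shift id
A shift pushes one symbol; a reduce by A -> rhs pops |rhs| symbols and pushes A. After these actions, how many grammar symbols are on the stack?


Tracking the symbol stack through each action:
  Action 1: shift 'id' : push -> stack = [id] (size 1)
  Action 2: reduce by F -> id : pop 1, push F -> stack = [F] (size 1)
  Action 3: reduce by T -> F : pop 1, push T -> stack = [T] (size 1)
  Action 4: reduce by E -> T : pop 1, push E -> stack = [E] (size 1)
  Action 5: shift '+' : push -> stack = [E, +] (size 2)
  Action 6: shift 'id' : push -> stack = [E, +, id] (size 3)
Final stack size: 3

3


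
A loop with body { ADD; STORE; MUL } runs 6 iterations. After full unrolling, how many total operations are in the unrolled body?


Loop body operations: ADD, STORE, MUL (3 ops per iteration)
Unrolling 6 iterations:
  Iteration 1: ADD, STORE, MUL (3 ops)
  Iteration 2: ADD, STORE, MUL (3 ops)
  Iteration 3: ADD, STORE, MUL (3 ops)
  Iteration 4: ADD, STORE, MUL (3 ops)
  Iteration 5: ADD, STORE, MUL (3 ops)
  Iteration 6: ADD, STORE, MUL (3 ops)
Total: 6 iterations * 3 ops/iter = 18 operations

18


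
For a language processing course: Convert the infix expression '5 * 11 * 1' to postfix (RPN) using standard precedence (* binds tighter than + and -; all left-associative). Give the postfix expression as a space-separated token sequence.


Applying the shunting-yard algorithm:
  Operand 5 -> output
  Push '*' onto operator stack -> op-stack: [*]
  Operand 11 -> output
  See '*' (prec 2); top '*' (prec 2) >= it -> pop '*' to output
  Push '*' onto operator stack -> op-stack: [*]
  Operand 1 -> output
  End of input: pop '*' to output
Postfix result: 5 11 * 1 *

5 11 * 1 *


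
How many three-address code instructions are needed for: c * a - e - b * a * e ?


Expression: c * a - e - b * a * e
Generating three-address code (respecting * over +/- precedence):
  Instruction 1: t1 = c * a
  Instruction 2: t2 = b * a
  Instruction 3: t3 = t2 * e
  Instruction 4: t4 = t1 - e
  Instruction 5: t5 = t4 - t3
Total instructions: 5

5


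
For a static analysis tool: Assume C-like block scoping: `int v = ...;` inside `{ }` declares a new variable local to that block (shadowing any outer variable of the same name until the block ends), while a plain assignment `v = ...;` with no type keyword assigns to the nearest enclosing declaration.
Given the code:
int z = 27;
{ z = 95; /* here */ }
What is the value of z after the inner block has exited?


Analyzing scoping rules:
Outer scope: declares z = 27
Inner block: 'z = 95;' has no type keyword, so it is an assignment to the outer z (no shadowing)
The assignment changed the outer variable itself, so the new value persists after the block -> 95
Result: 95

95


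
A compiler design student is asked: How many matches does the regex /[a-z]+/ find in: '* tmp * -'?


Pattern: /[a-z]+/ (identifiers)
Input: '* tmp * -'
Scanning for matches:
  Match 1: 'tmp'
Total matches: 1

1


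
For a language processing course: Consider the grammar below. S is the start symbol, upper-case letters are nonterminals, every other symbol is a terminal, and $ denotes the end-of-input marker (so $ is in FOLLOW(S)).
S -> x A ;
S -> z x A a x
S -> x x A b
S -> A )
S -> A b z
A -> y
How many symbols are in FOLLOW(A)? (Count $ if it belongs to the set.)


S is the start symbol and does not occur in any rule body, so FOLLOW(S) = {$}.
Examining every occurrence of A in a rule body:
  S -> x A ; : A is followed by terminal ';' -> add ';'
  S -> z x A a x : A is followed by terminal 'a' -> add 'a'
  S -> x x A b : A is followed by terminal 'b' -> add 'b'
  S -> A ) : A is followed by terminal ')' -> add ')'
  S -> A b z : A is followed by terminal 'b' -> add 'b' (already in the set)
  A -> y : A does not occur in the body -> contributes nothing
FOLLOW(A) = {), ;, a, b}
Count: 4

4


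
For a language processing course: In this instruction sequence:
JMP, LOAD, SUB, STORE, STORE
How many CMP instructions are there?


Scanning instruction sequence for CMP:
  Position 1: JMP
  Position 2: LOAD
  Position 3: SUB
  Position 4: STORE
  Position 5: STORE
Matches at positions: []
Total CMP count: 0

0


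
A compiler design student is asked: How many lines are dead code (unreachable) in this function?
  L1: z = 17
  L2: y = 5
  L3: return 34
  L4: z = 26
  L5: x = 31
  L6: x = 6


Analyzing control flow:
  L1: reachable (before return)
  L2: reachable (before return)
  L3: reachable (return statement)
  L4: DEAD (after return at L3)
  L5: DEAD (after return at L3)
  L6: DEAD (after return at L3)
Return at L3, total lines = 6
Dead lines: L4 through L6
Count: 3

3


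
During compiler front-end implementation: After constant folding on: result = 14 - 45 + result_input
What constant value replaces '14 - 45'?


Identifying constant sub-expression:
  Original: result = 14 - 45 + result_input
  14 and 45 are both compile-time constants
  Evaluating: 14 - 45 = -31
  After folding: result = -31 + result_input

-31


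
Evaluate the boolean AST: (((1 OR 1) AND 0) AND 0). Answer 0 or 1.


Step 1: Evaluate inner node
  1 OR 1 = 1
Step 2: Evaluate next node
  1 AND 0 = 0
Step 3: Evaluate root node
  0 AND 0 = 0

0


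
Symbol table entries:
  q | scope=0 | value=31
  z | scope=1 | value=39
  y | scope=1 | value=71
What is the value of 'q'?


Searching symbol table for 'q':
  q | scope=0 | value=31 <- MATCH
  z | scope=1 | value=39
  y | scope=1 | value=71
Found 'q' at scope 0 with value 31

31


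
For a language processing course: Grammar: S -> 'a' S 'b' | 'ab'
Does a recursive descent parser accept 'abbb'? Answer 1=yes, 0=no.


Grammar accepts strings of the form a^n b^n (n >= 1)
Word: 'abbb'
Counting: 1 a's and 3 b's
Check: 1 == 3? No
Mismatch: a-count != b-count
Rejected

0


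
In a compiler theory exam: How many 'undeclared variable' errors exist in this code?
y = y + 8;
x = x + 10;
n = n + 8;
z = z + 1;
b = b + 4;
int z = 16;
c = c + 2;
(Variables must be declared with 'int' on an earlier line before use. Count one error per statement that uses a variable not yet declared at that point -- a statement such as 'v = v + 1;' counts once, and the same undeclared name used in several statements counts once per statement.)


Scanning code line by line:
  Line 1: use 'y' -> ERROR (undeclared)
  Line 2: use 'x' -> ERROR (undeclared)
  Line 3: use 'n' -> ERROR (undeclared)
  Line 4: use 'z' -> ERROR (undeclared)
  Line 5: use 'b' -> ERROR (undeclared)
  Line 6: declare 'z' -> declared = ['z']
  Line 7: use 'c' -> ERROR (undeclared)
Total undeclared variable errors: 6

6


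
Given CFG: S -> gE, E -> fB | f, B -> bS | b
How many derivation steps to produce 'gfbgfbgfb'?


Grammar: S -> gE, E -> fB | f, B -> bS | b
Deriving 'gfbgfbgfb':
Step 1: S -> gE => gE
Step 2: E -> fB => gfB
Step 3: B -> bS => gfbS
Step 4: S -> gE => gfbgE
Step 5: E -> fB => gfbgfB
Step 6: B -> bS => gfbgfbS
Step 7: S -> gE => gfbgfbgE
Step 8: E -> fB => gfbgfbgfB
Step 9: B -> b => gfbgfbgfb
Total derivation steps: 9

9


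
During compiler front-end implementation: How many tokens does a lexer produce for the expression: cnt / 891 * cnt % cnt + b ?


Scanning 'cnt / 891 * cnt % cnt + b'
Token 1: 'cnt' -> identifier
Token 2: '/' -> operator
Token 3: '891' -> integer_literal
Token 4: '*' -> operator
Token 5: 'cnt' -> identifier
Token 6: '%' -> operator
Token 7: 'cnt' -> identifier
Token 8: '+' -> operator
Token 9: 'b' -> identifier
Total tokens: 9

9


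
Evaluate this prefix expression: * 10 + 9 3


Parsing prefix expression: * 10 + 9 3
Step 1: Innermost operation '+ 9 3'
  9 + 3 = 12
Step 2: Outer operation '* 10 [12]'
  10 * 12 = 120

120


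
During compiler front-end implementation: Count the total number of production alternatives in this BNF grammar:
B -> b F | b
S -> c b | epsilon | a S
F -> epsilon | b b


Counting alternatives per rule:
  B: 2 alternative(s)
  S: 3 alternative(s)
  F: 2 alternative(s)
Sum: 2 + 3 + 2 = 7

7


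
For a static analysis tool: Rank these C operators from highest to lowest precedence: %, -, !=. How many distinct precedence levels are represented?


Looking up precedence for each operator:
  % -> precedence 6
  - -> precedence 5
  != -> precedence 3
Sorted highest to lowest: %, -, !=
Distinct precedence values: [6, 5, 3]
Number of distinct levels: 3

3


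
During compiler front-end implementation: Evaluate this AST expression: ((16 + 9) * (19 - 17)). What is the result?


Expression: ((16 + 9) * (19 - 17))
Evaluating step by step:
  16 + 9 = 25
  19 - 17 = 2
  25 * 2 = 50
Result: 50

50


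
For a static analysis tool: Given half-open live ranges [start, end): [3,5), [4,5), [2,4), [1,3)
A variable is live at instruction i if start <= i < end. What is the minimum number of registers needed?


Live ranges:
  Var0: [3, 5)
  Var1: [4, 5)
  Var2: [2, 4)
  Var3: [1, 3)
Sweep-line events (position, delta, active):
  pos=1 start -> active=1
  pos=2 start -> active=2
  pos=3 end -> active=1
  pos=3 start -> active=2
  pos=4 end -> active=1
  pos=4 start -> active=2
  pos=5 end -> active=1
  pos=5 end -> active=0
Maximum simultaneous active: 2
Minimum registers needed: 2

2


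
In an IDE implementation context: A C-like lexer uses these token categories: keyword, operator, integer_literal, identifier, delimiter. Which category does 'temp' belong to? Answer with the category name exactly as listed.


Token: 'temp'
Checking categories:
  identifier: YES
  integer_literal: no
  operator: no
  keyword: no
  delimiter: no
Category: identifier

identifier


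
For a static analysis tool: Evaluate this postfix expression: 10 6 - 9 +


Processing tokens left to right:
Push 10, Push 6
Pop 10 and 6, compute 10 - 6 = 4, push 4
Push 9
Pop 4 and 9, compute 4 + 9 = 13, push 13
Stack result: 13

13


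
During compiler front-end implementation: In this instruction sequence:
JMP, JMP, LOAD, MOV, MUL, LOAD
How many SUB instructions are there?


Scanning instruction sequence for SUB:
  Position 1: JMP
  Position 2: JMP
  Position 3: LOAD
  Position 4: MOV
  Position 5: MUL
  Position 6: LOAD
Matches at positions: []
Total SUB count: 0

0


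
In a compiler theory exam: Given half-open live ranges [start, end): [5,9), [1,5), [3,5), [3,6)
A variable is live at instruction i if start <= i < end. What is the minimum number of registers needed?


Live ranges:
  Var0: [5, 9)
  Var1: [1, 5)
  Var2: [3, 5)
  Var3: [3, 6)
Sweep-line events (position, delta, active):
  pos=1 start -> active=1
  pos=3 start -> active=2
  pos=3 start -> active=3
  pos=5 end -> active=2
  pos=5 end -> active=1
  pos=5 start -> active=2
  pos=6 end -> active=1
  pos=9 end -> active=0
Maximum simultaneous active: 3
Minimum registers needed: 3

3


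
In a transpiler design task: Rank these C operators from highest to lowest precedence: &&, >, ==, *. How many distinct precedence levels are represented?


Looking up precedence for each operator:
  && -> precedence 2
  > -> precedence 4
  == -> precedence 3
  * -> precedence 6
Sorted highest to lowest: *, >, ==, &&
Distinct precedence values: [6, 4, 3, 2]
Number of distinct levels: 4

4


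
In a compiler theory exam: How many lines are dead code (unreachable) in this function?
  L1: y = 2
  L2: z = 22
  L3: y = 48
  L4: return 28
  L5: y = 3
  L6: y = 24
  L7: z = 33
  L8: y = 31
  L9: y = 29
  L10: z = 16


Analyzing control flow:
  L1: reachable (before return)
  L2: reachable (before return)
  L3: reachable (before return)
  L4: reachable (return statement)
  L5: DEAD (after return at L4)
  L6: DEAD (after return at L4)
  L7: DEAD (after return at L4)
  L8: DEAD (after return at L4)
  L9: DEAD (after return at L4)
  L10: DEAD (after return at L4)
Return at L4, total lines = 10
Dead lines: L5 through L10
Count: 6

6


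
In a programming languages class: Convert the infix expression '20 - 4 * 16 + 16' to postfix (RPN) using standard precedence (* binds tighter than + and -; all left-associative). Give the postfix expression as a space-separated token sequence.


Applying the shunting-yard algorithm:
  Operand 20 -> output
  Push '-' onto operator stack -> op-stack: [-]
  Operand 4 -> output
  Push '*' onto operator stack -> op-stack: [-, *]
  Operand 16 -> output
  See '+' (prec 1); top '*' (prec 2) >= it -> pop '*' to output
  See '+' (prec 1); top '-' (prec 1) >= it -> pop '-' to output
  Push '+' onto operator stack -> op-stack: [+]
  Operand 16 -> output
  End of input: pop '+' to output
Postfix result: 20 4 16 * - 16 +

20 4 16 * - 16 +


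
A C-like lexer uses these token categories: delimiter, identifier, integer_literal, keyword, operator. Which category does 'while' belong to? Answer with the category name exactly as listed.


Token: 'while'
Checking categories:
  identifier: no
  integer_literal: no
  operator: no
  keyword: YES
  delimiter: no
Category: keyword

keyword


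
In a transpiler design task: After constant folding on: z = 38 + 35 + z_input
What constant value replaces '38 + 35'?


Identifying constant sub-expression:
  Original: z = 38 + 35 + z_input
  38 and 35 are both compile-time constants
  Evaluating: 38 + 35 = 73
  After folding: z = 73 + z_input

73


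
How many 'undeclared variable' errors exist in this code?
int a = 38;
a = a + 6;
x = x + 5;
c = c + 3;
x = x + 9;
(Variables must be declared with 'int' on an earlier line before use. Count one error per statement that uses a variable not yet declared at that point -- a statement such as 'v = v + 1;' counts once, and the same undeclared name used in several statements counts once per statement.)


Scanning code line by line:
  Line 1: declare 'a' -> declared = ['a']
  Line 2: use 'a' -> OK (declared)
  Line 3: use 'x' -> ERROR (undeclared)
  Line 4: use 'c' -> ERROR (undeclared)
  Line 5: use 'x' -> ERROR (undeclared)
Total undeclared variable errors: 3

3


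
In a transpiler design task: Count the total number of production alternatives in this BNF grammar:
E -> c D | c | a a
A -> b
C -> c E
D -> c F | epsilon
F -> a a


Counting alternatives per rule:
  E: 3 alternative(s)
  A: 1 alternative(s)
  C: 1 alternative(s)
  D: 2 alternative(s)
  F: 1 alternative(s)
Sum: 3 + 1 + 1 + 2 + 1 = 8

8


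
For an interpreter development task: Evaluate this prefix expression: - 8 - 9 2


Parsing prefix expression: - 8 - 9 2
Step 1: Innermost operation '- 9 2'
  9 - 2 = 7
Step 2: Outer operation '- 8 [7]'
  8 - 7 = 1

1


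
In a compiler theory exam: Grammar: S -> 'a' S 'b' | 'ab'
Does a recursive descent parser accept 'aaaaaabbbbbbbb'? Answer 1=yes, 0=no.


Grammar accepts strings of the form a^n b^n (n >= 1)
Word: 'aaaaaabbbbbbbb'
Counting: 6 a's and 8 b's
Check: 6 == 8? No
Mismatch: a-count != b-count
Rejected

0


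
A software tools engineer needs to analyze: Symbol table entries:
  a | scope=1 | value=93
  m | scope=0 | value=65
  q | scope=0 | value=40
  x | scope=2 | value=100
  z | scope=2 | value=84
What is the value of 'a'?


Searching symbol table for 'a':
  a | scope=1 | value=93 <- MATCH
  m | scope=0 | value=65
  q | scope=0 | value=40
  x | scope=2 | value=100
  z | scope=2 | value=84
Found 'a' at scope 1 with value 93

93


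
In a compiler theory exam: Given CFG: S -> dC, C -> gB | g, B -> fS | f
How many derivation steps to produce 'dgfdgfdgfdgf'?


Grammar: S -> dC, C -> gB | g, B -> fS | f
Deriving 'dgfdgfdgfdgf':
Step 1: S -> dC => dC
Step 2: C -> gB => dgB
Step 3: B -> fS => dgfS
Step 4: S -> dC => dgfdC
Step 5: C -> gB => dgfdgB
Step 6: B -> fS => dgfdgfS
Step 7: S -> dC => dgfdgfdC
Step 8: C -> gB => dgfdgfdgB
Step 9: B -> fS => dgfdgfdgfS
Step 10: S -> dC => dgfdgfdgfdC
Step 11: C -> gB => dgfdgfdgfdgB
Step 12: B -> f => dgfdgfdgfdgf
Total derivation steps: 12

12


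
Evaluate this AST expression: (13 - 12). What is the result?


Expression: (13 - 12)
Evaluating step by step:
  13 - 12 = 1
Result: 1

1


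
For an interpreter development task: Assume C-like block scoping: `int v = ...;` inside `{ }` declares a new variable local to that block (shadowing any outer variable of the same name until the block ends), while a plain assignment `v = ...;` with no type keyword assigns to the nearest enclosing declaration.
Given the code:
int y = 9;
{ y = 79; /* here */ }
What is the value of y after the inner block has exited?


Analyzing scoping rules:
Outer scope: declares y = 9
Inner block: 'y = 79;' has no type keyword, so it is an assignment to the outer y (no shadowing)
The assignment changed the outer variable itself, so the new value persists after the block -> 79
Result: 79

79


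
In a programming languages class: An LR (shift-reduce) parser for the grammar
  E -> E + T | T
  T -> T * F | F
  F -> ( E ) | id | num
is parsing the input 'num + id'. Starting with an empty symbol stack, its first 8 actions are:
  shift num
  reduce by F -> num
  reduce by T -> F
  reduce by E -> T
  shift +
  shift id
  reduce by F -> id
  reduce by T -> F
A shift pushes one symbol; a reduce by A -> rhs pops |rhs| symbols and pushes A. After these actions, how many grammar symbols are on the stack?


Tracking the symbol stack through each action:
  Action 1: shift 'num' : push -> stack = [num] (size 1)
  Action 2: reduce by F -> num : pop 1, push F -> stack = [F] (size 1)
  Action 3: reduce by T -> F : pop 1, push T -> stack = [T] (size 1)
  Action 4: reduce by E -> T : pop 1, push E -> stack = [E] (size 1)
  Action 5: shift '+' : push -> stack = [E, +] (size 2)
  Action 6: shift 'id' : push -> stack = [E, +, id] (size 3)
  Action 7: reduce by F -> id : pop 1, push F -> stack = [E, +, F] (size 3)
  Action 8: reduce by T -> F : pop 1, push T -> stack = [E, +, T] (size 3)
Final stack size: 3

3


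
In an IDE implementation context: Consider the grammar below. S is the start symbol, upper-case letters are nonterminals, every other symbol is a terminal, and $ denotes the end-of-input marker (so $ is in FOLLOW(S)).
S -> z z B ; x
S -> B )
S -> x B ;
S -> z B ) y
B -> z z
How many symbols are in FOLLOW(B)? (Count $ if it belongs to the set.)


S is the start symbol and does not occur in any rule body, so FOLLOW(S) = {$}.
Examining every occurrence of B in a rule body:
  S -> z z B ; x : B is followed by terminal ';' -> add ';'
  S -> B ) : B is followed by terminal ')' -> add ')'
  S -> x B ; : B is followed by terminal ';' -> add ';' (already in the set)
  S -> z B ) y : B is followed by terminal ')' -> add ')' (already in the set)
  B -> z z : B does not occur in the body -> contributes nothing
FOLLOW(B) = {), ;}
Count: 2

2


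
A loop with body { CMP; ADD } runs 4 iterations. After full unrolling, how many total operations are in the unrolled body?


Loop body operations: CMP, ADD (2 ops per iteration)
Unrolling 4 iterations:
  Iteration 1: CMP, ADD (2 ops)
  Iteration 2: CMP, ADD (2 ops)
  Iteration 3: CMP, ADD (2 ops)
  Iteration 4: CMP, ADD (2 ops)
Total: 4 iterations * 2 ops/iter = 8 operations

8


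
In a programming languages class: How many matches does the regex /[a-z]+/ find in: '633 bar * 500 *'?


Pattern: /[a-z]+/ (identifiers)
Input: '633 bar * 500 *'
Scanning for matches:
  Match 1: 'bar'
Total matches: 1

1


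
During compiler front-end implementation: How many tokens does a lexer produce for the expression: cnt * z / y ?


Scanning 'cnt * z / y'
Token 1: 'cnt' -> identifier
Token 2: '*' -> operator
Token 3: 'z' -> identifier
Token 4: '/' -> operator
Token 5: 'y' -> identifier
Total tokens: 5

5


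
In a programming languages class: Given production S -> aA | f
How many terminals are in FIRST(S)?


Production: S -> aA | f
Examining each alternative for leading terminals:
  S -> aA : first terminal = 'a'
  S -> f : first terminal = 'f'
FIRST(S) = {a, f}
Count: 2

2


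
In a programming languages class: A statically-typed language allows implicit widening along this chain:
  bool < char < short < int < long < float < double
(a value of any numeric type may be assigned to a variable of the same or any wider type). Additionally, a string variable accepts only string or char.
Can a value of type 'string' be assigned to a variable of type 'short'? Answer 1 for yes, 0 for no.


Target variable type: short
Source value type: string
Rule: string cannot widen to any numeric type
Result: 0

0


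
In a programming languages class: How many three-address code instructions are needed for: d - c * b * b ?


Expression: d - c * b * b
Generating three-address code (respecting * over +/- precedence):
  Instruction 1: t1 = c * b
  Instruction 2: t2 = t1 * b
  Instruction 3: t3 = d - t2
Total instructions: 3

3


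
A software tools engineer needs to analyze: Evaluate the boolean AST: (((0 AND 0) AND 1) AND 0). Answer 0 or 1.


Step 1: Evaluate inner node
  0 AND 0 = 0
Step 2: Evaluate next node
  0 AND 1 = 0
Step 3: Evaluate root node
  0 AND 0 = 0

0


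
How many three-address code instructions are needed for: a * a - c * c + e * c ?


Expression: a * a - c * c + e * c
Generating three-address code (respecting * over +/- precedence):
  Instruction 1: t1 = a * a
  Instruction 2: t2 = c * c
  Instruction 3: t3 = e * c
  Instruction 4: t4 = t1 - t2
  Instruction 5: t5 = t4 + t3
Total instructions: 5

5


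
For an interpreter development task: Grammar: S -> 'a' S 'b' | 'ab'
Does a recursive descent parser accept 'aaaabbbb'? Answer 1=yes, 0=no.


Grammar accepts strings of the form a^n b^n (n >= 1)
Word: 'aaaabbbb'
Counting: 4 a's and 4 b's
Check: 4 == 4? Yes
Derivation (S -> aSb applied 3 time(s), then S -> ab): S => aSb => aaSbb => aaaSbbb => aaaabbbb
Accepted

1


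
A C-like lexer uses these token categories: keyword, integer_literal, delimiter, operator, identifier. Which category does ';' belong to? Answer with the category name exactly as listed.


Token: ';'
Checking categories:
  identifier: no
  integer_literal: no
  operator: no
  keyword: no
  delimiter: YES
Category: delimiter

delimiter


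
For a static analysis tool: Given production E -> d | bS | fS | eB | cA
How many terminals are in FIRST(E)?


Production: E -> d | bS | fS | eB | cA
Examining each alternative for leading terminals:
  E -> d : first terminal = 'd'
  E -> bS : first terminal = 'b'
  E -> fS : first terminal = 'f'
  E -> eB : first terminal = 'e'
  E -> cA : first terminal = 'c'
FIRST(E) = {b, c, d, e, f}
Count: 5

5


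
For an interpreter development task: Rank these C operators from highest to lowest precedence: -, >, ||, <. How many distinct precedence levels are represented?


Looking up precedence for each operator:
  - -> precedence 5
  > -> precedence 4
  || -> precedence 1
  < -> precedence 4
Sorted highest to lowest: -, >, <, ||
Distinct precedence values: [5, 4, 1]
Number of distinct levels: 3

3


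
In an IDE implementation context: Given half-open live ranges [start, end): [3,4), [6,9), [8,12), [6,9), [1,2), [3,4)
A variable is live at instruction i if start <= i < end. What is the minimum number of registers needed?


Live ranges:
  Var0: [3, 4)
  Var1: [6, 9)
  Var2: [8, 12)
  Var3: [6, 9)
  Var4: [1, 2)
  Var5: [3, 4)
Sweep-line events (position, delta, active):
  pos=1 start -> active=1
  pos=2 end -> active=0
  pos=3 start -> active=1
  pos=3 start -> active=2
  pos=4 end -> active=1
  pos=4 end -> active=0
  pos=6 start -> active=1
  pos=6 start -> active=2
  pos=8 start -> active=3
  pos=9 end -> active=2
  pos=9 end -> active=1
  pos=12 end -> active=0
Maximum simultaneous active: 3
Minimum registers needed: 3

3


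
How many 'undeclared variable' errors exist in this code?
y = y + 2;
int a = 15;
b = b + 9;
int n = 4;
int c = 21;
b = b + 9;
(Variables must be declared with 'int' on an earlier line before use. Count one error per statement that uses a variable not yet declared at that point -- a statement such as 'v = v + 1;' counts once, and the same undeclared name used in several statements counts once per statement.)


Scanning code line by line:
  Line 1: use 'y' -> ERROR (undeclared)
  Line 2: declare 'a' -> declared = ['a']
  Line 3: use 'b' -> ERROR (undeclared)
  Line 4: declare 'n' -> declared = ['a', 'n']
  Line 5: declare 'c' -> declared = ['a', 'c', 'n']
  Line 6: use 'b' -> ERROR (undeclared)
Total undeclared variable errors: 3

3


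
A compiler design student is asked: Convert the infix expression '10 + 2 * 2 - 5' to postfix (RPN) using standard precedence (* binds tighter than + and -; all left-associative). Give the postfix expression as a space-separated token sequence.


Applying the shunting-yard algorithm:
  Operand 10 -> output
  Push '+' onto operator stack -> op-stack: [+]
  Operand 2 -> output
  Push '*' onto operator stack -> op-stack: [+, *]
  Operand 2 -> output
  See '-' (prec 1); top '*' (prec 2) >= it -> pop '*' to output
  See '-' (prec 1); top '+' (prec 1) >= it -> pop '+' to output
  Push '-' onto operator stack -> op-stack: [-]
  Operand 5 -> output
  End of input: pop '-' to output
Postfix result: 10 2 2 * + 5 -

10 2 2 * + 5 -


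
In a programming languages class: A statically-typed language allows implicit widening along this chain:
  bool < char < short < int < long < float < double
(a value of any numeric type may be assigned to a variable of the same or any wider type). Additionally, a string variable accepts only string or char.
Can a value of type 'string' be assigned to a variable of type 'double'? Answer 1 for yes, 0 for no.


Target variable type: double
Source value type: string
Rule: string cannot widen to any numeric type
Result: 0

0


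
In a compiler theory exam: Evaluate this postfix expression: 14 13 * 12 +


Processing tokens left to right:
Push 14, Push 13
Pop 14 and 13, compute 14 * 13 = 182, push 182
Push 12
Pop 182 and 12, compute 182 + 12 = 194, push 194
Stack result: 194

194


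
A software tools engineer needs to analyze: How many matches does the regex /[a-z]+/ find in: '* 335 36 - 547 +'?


Pattern: /[a-z]+/ (identifiers)
Input: '* 335 36 - 547 +'
Scanning for matches:
Total matches: 0

0


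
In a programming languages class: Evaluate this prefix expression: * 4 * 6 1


Parsing prefix expression: * 4 * 6 1
Step 1: Innermost operation '* 6 1'
  6 * 1 = 6
Step 2: Outer operation '* 4 [6]'
  4 * 6 = 24

24


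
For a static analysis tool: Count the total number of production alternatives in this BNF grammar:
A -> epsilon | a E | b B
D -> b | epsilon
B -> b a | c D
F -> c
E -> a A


Counting alternatives per rule:
  A: 3 alternative(s)
  D: 2 alternative(s)
  B: 2 alternative(s)
  F: 1 alternative(s)
  E: 1 alternative(s)
Sum: 3 + 2 + 2 + 1 + 1 = 9

9


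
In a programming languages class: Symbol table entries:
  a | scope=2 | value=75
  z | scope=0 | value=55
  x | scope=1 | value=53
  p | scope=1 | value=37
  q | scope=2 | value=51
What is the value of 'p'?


Searching symbol table for 'p':
  a | scope=2 | value=75
  z | scope=0 | value=55
  x | scope=1 | value=53
  p | scope=1 | value=37 <- MATCH
  q | scope=2 | value=51
Found 'p' at scope 1 with value 37

37


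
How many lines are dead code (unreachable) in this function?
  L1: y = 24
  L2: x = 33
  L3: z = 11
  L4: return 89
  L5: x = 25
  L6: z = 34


Analyzing control flow:
  L1: reachable (before return)
  L2: reachable (before return)
  L3: reachable (before return)
  L4: reachable (return statement)
  L5: DEAD (after return at L4)
  L6: DEAD (after return at L4)
Return at L4, total lines = 6
Dead lines: L5 through L6
Count: 2

2


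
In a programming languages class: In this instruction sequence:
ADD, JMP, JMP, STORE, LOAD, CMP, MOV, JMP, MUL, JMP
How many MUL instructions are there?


Scanning instruction sequence for MUL:
  Position 1: ADD
  Position 2: JMP
  Position 3: JMP
  Position 4: STORE
  Position 5: LOAD
  Position 6: CMP
  Position 7: MOV
  Position 8: JMP
  Position 9: MUL <- MATCH
  Position 10: JMP
Matches at positions: [9]
Total MUL count: 1

1


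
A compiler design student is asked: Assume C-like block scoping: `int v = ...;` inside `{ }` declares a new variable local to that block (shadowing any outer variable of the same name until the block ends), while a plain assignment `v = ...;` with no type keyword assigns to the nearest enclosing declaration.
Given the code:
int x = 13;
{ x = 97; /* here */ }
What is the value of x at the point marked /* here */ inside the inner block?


Analyzing scoping rules:
Outer scope: declares x = 13
Inner block: 'x = 97;' has no type keyword, so it is an assignment to the outer x (no shadowing)
Inside the block, after the assignment -> 97
Result: 97

97


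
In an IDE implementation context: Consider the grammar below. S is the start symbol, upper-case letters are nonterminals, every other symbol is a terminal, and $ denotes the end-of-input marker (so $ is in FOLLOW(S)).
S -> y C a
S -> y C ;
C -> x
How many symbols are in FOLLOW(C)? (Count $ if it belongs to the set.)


S is the start symbol and does not occur in any rule body, so FOLLOW(S) = {$}.
Examining every occurrence of C in a rule body:
  S -> y C a : C is followed by terminal 'a' -> add 'a'
  S -> y C ; : C is followed by terminal ';' -> add ';'
  C -> x : C does not occur in the body -> contributes nothing
FOLLOW(C) = {;, a}
Count: 2

2


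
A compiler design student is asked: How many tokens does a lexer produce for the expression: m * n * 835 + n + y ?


Scanning 'm * n * 835 + n + y'
Token 1: 'm' -> identifier
Token 2: '*' -> operator
Token 3: 'n' -> identifier
Token 4: '*' -> operator
Token 5: '835' -> integer_literal
Token 6: '+' -> operator
Token 7: 'n' -> identifier
Token 8: '+' -> operator
Token 9: 'y' -> identifier
Total tokens: 9

9


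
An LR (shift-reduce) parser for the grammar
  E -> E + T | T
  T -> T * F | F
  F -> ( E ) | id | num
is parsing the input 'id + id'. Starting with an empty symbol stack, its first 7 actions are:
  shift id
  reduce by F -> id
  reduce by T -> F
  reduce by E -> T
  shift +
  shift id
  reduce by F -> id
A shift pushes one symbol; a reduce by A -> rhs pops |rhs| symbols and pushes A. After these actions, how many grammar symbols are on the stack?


Tracking the symbol stack through each action:
  Action 1: shift 'id' : push -> stack = [id] (size 1)
  Action 2: reduce by F -> id : pop 1, push F -> stack = [F] (size 1)
  Action 3: reduce by T -> F : pop 1, push T -> stack = [T] (size 1)
  Action 4: reduce by E -> T : pop 1, push E -> stack = [E] (size 1)
  Action 5: shift '+' : push -> stack = [E, +] (size 2)
  Action 6: shift 'id' : push -> stack = [E, +, id] (size 3)
  Action 7: reduce by F -> id : pop 1, push F -> stack = [E, +, F] (size 3)
Final stack size: 3

3


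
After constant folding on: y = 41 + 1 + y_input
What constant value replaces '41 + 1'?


Identifying constant sub-expression:
  Original: y = 41 + 1 + y_input
  41 and 1 are both compile-time constants
  Evaluating: 41 + 1 = 42
  After folding: y = 42 + y_input

42


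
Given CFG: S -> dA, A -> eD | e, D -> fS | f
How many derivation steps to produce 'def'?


Grammar: S -> dA, A -> eD | e, D -> fS | f
Deriving 'def':
Step 1: S -> dA => dA
Step 2: A -> eD => deD
Step 3: D -> f => def
Total derivation steps: 3

3


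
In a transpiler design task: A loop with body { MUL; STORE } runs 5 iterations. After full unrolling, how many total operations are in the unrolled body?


Loop body operations: MUL, STORE (2 ops per iteration)
Unrolling 5 iterations:
  Iteration 1: MUL, STORE (2 ops)
  Iteration 2: MUL, STORE (2 ops)
  Iteration 3: MUL, STORE (2 ops)
  Iteration 4: MUL, STORE (2 ops)
  Iteration 5: MUL, STORE (2 ops)
Total: 5 iterations * 2 ops/iter = 10 operations

10


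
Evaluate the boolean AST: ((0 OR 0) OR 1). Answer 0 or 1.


Step 1: Evaluate inner node
  0 OR 0 = 0
Step 2: Evaluate root node
  0 OR 1 = 1

1


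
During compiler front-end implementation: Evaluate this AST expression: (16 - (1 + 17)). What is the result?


Expression: (16 - (1 + 17))
Evaluating step by step:
  1 + 17 = 18
  16 - 18 = -2
Result: -2

-2


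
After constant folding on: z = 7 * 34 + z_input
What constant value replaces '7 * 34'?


Identifying constant sub-expression:
  Original: z = 7 * 34 + z_input
  7 and 34 are both compile-time constants
  Evaluating: 7 * 34 = 238
  After folding: z = 238 + z_input

238


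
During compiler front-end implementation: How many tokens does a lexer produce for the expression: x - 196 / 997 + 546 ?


Scanning 'x - 196 / 997 + 546'
Token 1: 'x' -> identifier
Token 2: '-' -> operator
Token 3: '196' -> integer_literal
Token 4: '/' -> operator
Token 5: '997' -> integer_literal
Token 6: '+' -> operator
Token 7: '546' -> integer_literal
Total tokens: 7

7


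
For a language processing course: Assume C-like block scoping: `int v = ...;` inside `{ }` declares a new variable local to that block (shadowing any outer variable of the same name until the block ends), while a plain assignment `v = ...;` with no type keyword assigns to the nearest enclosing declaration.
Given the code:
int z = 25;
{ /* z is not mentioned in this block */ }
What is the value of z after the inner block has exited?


Analyzing scoping rules:
Outer scope: declares z = 25
Inner block: z is neither redeclared nor assigned -> unchanged
After the block -> 25
Result: 25

25


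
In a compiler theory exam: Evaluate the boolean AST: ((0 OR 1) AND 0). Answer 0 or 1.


Step 1: Evaluate inner node
  0 OR 1 = 1
Step 2: Evaluate root node
  1 AND 0 = 0

0


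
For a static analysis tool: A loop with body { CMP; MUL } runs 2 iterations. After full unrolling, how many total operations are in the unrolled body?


Loop body operations: CMP, MUL (2 ops per iteration)
Unrolling 2 iterations:
  Iteration 1: CMP, MUL (2 ops)
  Iteration 2: CMP, MUL (2 ops)
Total: 2 iterations * 2 ops/iter = 4 operations

4


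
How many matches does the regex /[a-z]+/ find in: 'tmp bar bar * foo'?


Pattern: /[a-z]+/ (identifiers)
Input: 'tmp bar bar * foo'
Scanning for matches:
  Match 1: 'tmp'
  Match 2: 'bar'
  Match 3: 'bar'
  Match 4: 'foo'
Total matches: 4

4


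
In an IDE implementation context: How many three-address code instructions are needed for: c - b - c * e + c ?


Expression: c - b - c * e + c
Generating three-address code (respecting * over +/- precedence):
  Instruction 1: t1 = c * e
  Instruction 2: t2 = c - b
  Instruction 3: t3 = t2 - t1
  Instruction 4: t4 = t3 + c
Total instructions: 4

4


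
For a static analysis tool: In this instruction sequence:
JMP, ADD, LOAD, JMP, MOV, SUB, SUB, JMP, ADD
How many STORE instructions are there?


Scanning instruction sequence for STORE:
  Position 1: JMP
  Position 2: ADD
  Position 3: LOAD
  Position 4: JMP
  Position 5: MOV
  Position 6: SUB
  Position 7: SUB
  Position 8: JMP
  Position 9: ADD
Matches at positions: []
Total STORE count: 0

0


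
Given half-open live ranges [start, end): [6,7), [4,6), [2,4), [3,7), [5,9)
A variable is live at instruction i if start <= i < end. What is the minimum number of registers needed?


Live ranges:
  Var0: [6, 7)
  Var1: [4, 6)
  Var2: [2, 4)
  Var3: [3, 7)
  Var4: [5, 9)
Sweep-line events (position, delta, active):
  pos=2 start -> active=1
  pos=3 start -> active=2
  pos=4 end -> active=1
  pos=4 start -> active=2
  pos=5 start -> active=3
  pos=6 end -> active=2
  pos=6 start -> active=3
  pos=7 end -> active=2
  pos=7 end -> active=1
  pos=9 end -> active=0
Maximum simultaneous active: 3
Minimum registers needed: 3

3


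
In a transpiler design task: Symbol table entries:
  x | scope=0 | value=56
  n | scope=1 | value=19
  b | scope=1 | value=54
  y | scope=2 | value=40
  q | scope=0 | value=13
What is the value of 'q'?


Searching symbol table for 'q':
  x | scope=0 | value=56
  n | scope=1 | value=19
  b | scope=1 | value=54
  y | scope=2 | value=40
  q | scope=0 | value=13 <- MATCH
Found 'q' at scope 0 with value 13

13


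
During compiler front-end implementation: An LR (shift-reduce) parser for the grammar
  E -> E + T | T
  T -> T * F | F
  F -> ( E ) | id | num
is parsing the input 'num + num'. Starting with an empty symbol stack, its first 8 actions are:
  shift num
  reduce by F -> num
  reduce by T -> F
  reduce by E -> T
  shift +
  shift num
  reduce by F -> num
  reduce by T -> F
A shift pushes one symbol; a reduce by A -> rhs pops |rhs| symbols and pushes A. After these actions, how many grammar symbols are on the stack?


Tracking the symbol stack through each action:
  Action 1: shift 'num' : push -> stack = [num] (size 1)
  Action 2: reduce by F -> num : pop 1, push F -> stack = [F] (size 1)
  Action 3: reduce by T -> F : pop 1, push T -> stack = [T] (size 1)
  Action 4: reduce by E -> T : pop 1, push E -> stack = [E] (size 1)
  Action 5: shift '+' : push -> stack = [E, +] (size 2)
  Action 6: shift 'num' : push -> stack = [E, +, num] (size 3)
  Action 7: reduce by F -> num : pop 1, push F -> stack = [E, +, F] (size 3)
  Action 8: reduce by T -> F : pop 1, push T -> stack = [E, +, T] (size 3)
Final stack size: 3

3


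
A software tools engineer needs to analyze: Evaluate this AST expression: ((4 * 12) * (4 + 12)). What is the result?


Expression: ((4 * 12) * (4 + 12))
Evaluating step by step:
  4 * 12 = 48
  4 + 12 = 16
  48 * 16 = 768
Result: 768

768
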